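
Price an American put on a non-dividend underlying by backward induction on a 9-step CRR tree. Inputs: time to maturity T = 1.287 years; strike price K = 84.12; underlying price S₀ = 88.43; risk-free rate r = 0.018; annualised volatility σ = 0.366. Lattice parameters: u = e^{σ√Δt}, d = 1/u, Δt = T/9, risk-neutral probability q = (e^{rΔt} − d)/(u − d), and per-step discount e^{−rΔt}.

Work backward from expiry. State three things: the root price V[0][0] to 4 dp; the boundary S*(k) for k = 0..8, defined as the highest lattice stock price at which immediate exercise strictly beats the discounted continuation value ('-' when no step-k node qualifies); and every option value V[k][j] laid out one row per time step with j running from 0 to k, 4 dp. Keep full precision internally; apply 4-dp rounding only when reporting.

Δt=0.14300  u=1.14844  d=0.87075  q=0.47474  discount=0.99743
step 9 (expiry): payoffs max(K−S,0) = 58.6736 50.5584 39.8552 25.7385 7.1199 0.0000 0.0000 0.0000 0.0000 0.0000
step 8: (k=8,j=0): S=29.2236, (K−S)⁺=54.8964, hold=54.6801 ⇒ V=54.8964 exercise | (k=8,j=1): S=38.5435, (K−S)⁺=45.5765, hold=45.3603 ⇒ V=45.5765 exercise | (k=8,j=2): S=50.8355, (K−S)⁺=33.2845, hold=33.0683 ⇒ V=33.2845 exercise | (k=8,j=3): S=67.0476, (K−S)⁺=17.0724, hold=16.8561 ⇒ V=17.0724 exercise | (k=8,j=4): S=88.4300, (K−S)⁺=0.0000, hold=3.7302 ⇒ V=3.7302 continue | (k=8,j=5): S=116.6315, (K−S)⁺=0.0000, hold=0.0000 ⇒ V=0.0000 continue | (k=8,j=6): S=153.8269, (K−S)⁺=0.0000, hold=0.0000 ⇒ V=0.0000 continue | (k=8,j=7): S=202.8844, (K−S)⁺=0.0000, hold=0.0000 ⇒ V=0.0000 continue | (k=8,j=8): S=267.5869, (K−S)⁺=0.0000, hold=0.0000 ⇒ V=0.0000 continue  boundary S*=67.0476
step 7: (k=7,j=0): S=33.5616, (K−S)⁺=50.5584, hold=50.3422 ⇒ V=50.5584 exercise | (k=7,j=1): S=44.2648, (K−S)⁺=39.8552, hold=39.6389 ⇒ V=39.8552 exercise | (k=7,j=2): S=58.3815, (K−S)⁺=25.7385, hold=25.5223 ⇒ V=25.7385 exercise | (k=7,j=3): S=77.0001, (K−S)⁺=7.1199, hold=10.7108 ⇒ V=10.7108 continue | (k=7,j=4): S=101.5565, (K−S)⁺=0.0000, hold=1.9543 ⇒ V=1.9543 continue | (k=7,j=5): S=133.9443, (K−S)⁺=0.0000, hold=0.0000 ⇒ V=0.0000 continue | (k=7,j=6): S=176.6609, (K−S)⁺=0.0000, hold=0.0000 ⇒ V=0.0000 continue | (k=7,j=7): S=233.0004, (K−S)⁺=0.0000, hold=0.0000 ⇒ V=0.0000 continue  boundary S*=58.3815
step 6: (k=6,j=0): S=38.5435, (K−S)⁺=45.5765, hold=45.3603 ⇒ V=45.5765 exercise | (k=6,j=1): S=50.8355, (K−S)⁺=33.2845, hold=33.0683 ⇒ V=33.2845 exercise | (k=6,j=2): S=67.0476, (K−S)⁺=17.0724, hold=18.5565 ⇒ V=18.5565 continue | (k=6,j=3): S=88.4300, (K−S)⁺=0.0000, hold=6.5369 ⇒ V=6.5369 continue | (k=6,j=4): S=116.6315, (K−S)⁺=0.0000, hold=1.0239 ⇒ V=1.0239 continue | (k=6,j=5): S=153.8269, (K−S)⁺=0.0000, hold=0.0000 ⇒ V=0.0000 continue | (k=6,j=6): S=202.8844, (K−S)⁺=0.0000, hold=0.0000 ⇒ V=0.0000 continue  boundary S*=50.8355
step 5: (k=5,j=0): S=44.2648, (K−S)⁺=39.8552, hold=39.6389 ⇒ V=39.8552 exercise | (k=5,j=1): S=58.3815, (K−S)⁺=25.7385, hold=26.2250 ⇒ V=26.2250 continue | (k=5,j=2): S=77.0001, (K−S)⁺=7.1199, hold=12.8173 ⇒ V=12.8173 continue | (k=5,j=3): S=101.5565, (K−S)⁺=0.0000, hold=3.9096 ⇒ V=3.9096 continue | (k=5,j=4): S=133.9443, (K−S)⁺=0.0000, hold=0.5364 ⇒ V=0.5364 continue | (k=5,j=5): S=176.6609, (K−S)⁺=0.0000, hold=0.0000 ⇒ V=0.0000 continue  boundary S*=44.2648
step 4: (k=4,j=0): S=50.8355, (K−S)⁺=33.2845, hold=33.2986 ⇒ V=33.2986 continue | (k=4,j=1): S=67.0476, (K−S)⁺=17.0724, hold=19.8089 ⇒ V=19.8089 continue | (k=4,j=2): S=88.4300, (K−S)⁺=0.0000, hold=8.5665 ⇒ V=8.5665 continue | (k=4,j=3): S=116.6315, (K−S)⁺=0.0000, hold=2.3023 ⇒ V=2.3023 continue | (k=4,j=4): S=153.8269, (K−S)⁺=0.0000, hold=0.2810 ⇒ V=0.2810 continue  boundary S*=-
step 3: (k=3,j=0): S=58.3815, (K−S)⁺=25.7385, hold=26.8254 ⇒ V=26.8254 continue | (k=3,j=1): S=77.0001, (K−S)⁺=7.1199, hold=14.4345 ⇒ V=14.4345 continue | (k=3,j=2): S=101.5565, (K−S)⁺=0.0000, hold=5.5783 ⇒ V=5.5783 continue | (k=3,j=3): S=133.9443, (K−S)⁺=0.0000, hold=1.3393 ⇒ V=1.3393 continue  boundary S*=-
step 2: (k=2,j=0): S=67.0476, (K−S)⁺=17.0724, hold=20.8892 ⇒ V=20.8892 continue | (k=2,j=1): S=88.4300, (K−S)⁺=0.0000, hold=10.2038 ⇒ V=10.2038 continue | (k=2,j=2): S=116.6315, (K−S)⁺=0.0000, hold=3.5567 ⇒ V=3.5567 continue  boundary S*=-
step 1: (k=1,j=0): S=77.0001, (K−S)⁺=7.1199, hold=15.7758 ⇒ V=15.7758 continue | (k=1,j=1): S=101.5565, (K−S)⁺=0.0000, hold=7.0301 ⇒ V=7.0301 continue  boundary S*=-
step 0: (k=0,j=0): S=88.4300, (K−S)⁺=0.0000, hold=11.5940 ⇒ V=11.5940 continue  boundary S*=-

price = 11.5940
boundary = - - - - - 44.2648 50.8355 58.3815 67.0476
tree:
11.5940
15.7758 7.0301
20.8892 10.2038 3.5567
26.8254 14.4345 5.5783 1.3393
33.2986 19.8089 8.5665 2.3023 0.2810
39.8552 26.2250 12.8173 3.9096 0.5364 0.0000
45.5765 33.2845 18.5565 6.5369 1.0239 0.0000 0.0000
50.5584 39.8552 25.7385 10.7108 1.9543 0.0000 0.0000 0.0000
54.8964 45.5765 33.2845 17.0724 3.7302 0.0000 0.0000 0.0000 0.0000
58.6736 50.5584 39.8552 25.7385 7.1199 0.0000 0.0000 0.0000 0.0000 0.0000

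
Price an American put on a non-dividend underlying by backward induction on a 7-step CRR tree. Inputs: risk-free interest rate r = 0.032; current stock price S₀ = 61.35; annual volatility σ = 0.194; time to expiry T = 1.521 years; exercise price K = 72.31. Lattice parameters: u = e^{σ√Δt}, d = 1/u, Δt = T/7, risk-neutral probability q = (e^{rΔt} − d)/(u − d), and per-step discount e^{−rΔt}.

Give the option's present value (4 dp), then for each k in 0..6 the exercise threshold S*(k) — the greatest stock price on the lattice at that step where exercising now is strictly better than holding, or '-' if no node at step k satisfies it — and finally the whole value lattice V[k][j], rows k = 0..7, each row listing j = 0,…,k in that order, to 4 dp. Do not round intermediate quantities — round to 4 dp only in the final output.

price = 11.8666
boundary = - 56.0455 51.1997 56.0455 51.1997 56.0455 61.3500
tree:
11.8666
16.2645 7.9009
21.1103 11.5545 4.5798
25.5372 16.2645 7.2916 2.0974
29.5813 21.1103 11.1683 3.7530 0.5725
33.2757 25.5372 16.2645 6.5379 1.1909 0.0000
36.6507 29.5813 21.1103 10.9600 2.4773 0.0000 0.0000
39.7339 33.2757 25.5372 16.2645 5.1535 0.0000 0.0000 0.0000

params: Δt=0.21729 u=1.09465 d=0.91354 q=0.51593 e^(-rΔt)=0.99307
t_7 payoffs: 39.7339 33.2757 25.5372 16.2645 5.1535 0.0000 0.0000 0.0000
t_6: node(6,0) S=35.6593 payoff=36.6507 vs cont=36.1497 → 36.6507 [stop]  node(6,1) S=42.7287 payoff=29.5813 vs cont=29.0802 → 29.5813 [stop]  node(6,2) S=51.1997 payoff=21.1103 vs cont=20.6093 → 21.1103 [stop]  node(6,3) S=61.3500 payoff=10.9600 vs cont=10.4590 → 10.9600 [stop]  node(6,4) S=73.5126 payoff=0.0000 vs cont=2.4773 → 2.4773 [wait]  node(6,5) S=88.0865 payoff=0.0000 vs cont=0.0000 → 0.0000 [wait]  node(6,6) S=105.5496 payoff=0.0000 vs cont=0.0000 → 0.0000 [wait]  ⇒ S*(6)=61.3500
t_5: node(5,0) S=39.0343 payoff=33.2757 vs cont=32.7747 → 33.2757 [stop]  node(5,1) S=46.7728 payoff=25.5372 vs cont=25.0361 → 25.5372 [stop]  node(5,2) S=56.0455 payoff=16.2645 vs cont=15.7634 → 16.2645 [stop]  node(5,3) S=67.1565 payoff=5.1535 vs cont=6.5379 → 6.5379 [wait]  node(5,4) S=80.4703 payoff=0.0000 vs cont=1.1909 → 1.1909 [wait]  node(5,5) S=96.4235 payoff=0.0000 vs cont=0.0000 → 0.0000 [wait]  ⇒ S*(5)=56.0455
t_4: node(4,0) S=42.7287 payoff=29.5813 vs cont=29.0802 → 29.5813 [stop]  node(4,1) S=51.1997 payoff=21.1103 vs cont=20.6093 → 21.1103 [stop]  node(4,2) S=61.3500 payoff=10.9600 vs cont=11.1683 → 11.1683 [wait]  node(4,3) S=73.5126 payoff=0.0000 vs cont=3.7530 → 3.7530 [wait]  node(4,4) S=88.0865 payoff=0.0000 vs cont=0.5725 → 0.5725 [wait]  ⇒ S*(4)=51.1997
t_3: node(3,0) S=46.7728 payoff=25.5372 vs cont=25.0361 → 25.5372 [stop]  node(3,1) S=56.0455 payoff=16.2645 vs cont=15.8702 → 16.2645 [stop]  node(3,2) S=67.1565 payoff=5.1535 vs cont=7.2916 → 7.2916 [wait]  node(3,3) S=80.4703 payoff=0.0000 vs cont=2.0974 → 2.0974 [wait]  ⇒ S*(3)=56.0455
t_2: node(2,0) S=51.1997 payoff=21.1103 vs cont=20.6093 → 21.1103 [stop]  node(2,1) S=61.3500 payoff=10.9600 vs cont=11.5545 → 11.5545 [wait]  node(2,2) S=73.5126 payoff=0.0000 vs cont=4.5798 → 4.5798 [wait]  ⇒ S*(2)=51.1997
t_1: node(1,0) S=56.0455 payoff=16.2645 vs cont=16.0680 → 16.2645 [stop]  node(1,1) S=67.1565 payoff=5.1535 vs cont=7.9009 → 7.9009 [wait]  ⇒ S*(1)=56.0455
t_0: node(0,0) S=61.3500 payoff=10.9600 vs cont=11.8666 → 11.8666 [wait]  ⇒ S*(0)=-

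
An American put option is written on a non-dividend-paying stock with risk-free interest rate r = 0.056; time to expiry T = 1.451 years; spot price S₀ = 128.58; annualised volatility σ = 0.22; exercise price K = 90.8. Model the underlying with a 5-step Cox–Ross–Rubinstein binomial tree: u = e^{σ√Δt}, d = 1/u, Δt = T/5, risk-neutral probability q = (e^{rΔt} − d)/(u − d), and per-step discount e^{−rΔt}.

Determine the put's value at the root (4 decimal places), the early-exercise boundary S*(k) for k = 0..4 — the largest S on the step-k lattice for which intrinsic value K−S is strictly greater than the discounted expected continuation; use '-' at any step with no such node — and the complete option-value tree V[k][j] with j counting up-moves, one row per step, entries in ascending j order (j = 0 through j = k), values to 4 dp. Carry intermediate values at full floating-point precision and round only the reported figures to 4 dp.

price = 0.5160
boundary = - - - - 80.0373
tree:
0.5160
1.1044 0.0292
2.3615 0.0644 0.0000
5.0442 0.1422 0.0000 0.0000
10.7627 0.3137 0.0000 0.0000 0.0000
19.7077 0.6921 0.0000 0.0000 0.0000 0.0000

Δt=0.29020, u=1.12582, d=0.88824, q=0.53937, disc=e^(-rΔt)=0.98388
k=5 terminal: V=max(K-S,0) → 19.7077 0.6921 0.0000 0.0000 0.0000 0.0000
k=4: j=0 S=80.0373 intr=10.7627 cont=9.2990 V=10.7627[EX]; j=1 S=101.4456 intr=0.0000 cont=0.3137 V=0.3137[hold]; j=2 S=128.5800 intr=0.0000 cont=0.0000 V=0.0000[hold]; j=3 S=162.9723 intr=0.0000 cont=0.0000 V=0.0000[hold]; j=4 S=206.5638 intr=0.0000 cont=0.0000 V=0.0000[hold]  S*(4)=80.0373
k=3: j=0 S=90.1079 intr=0.6921 cont=5.0442 V=5.0442[hold]; j=1 S=114.2098 intr=0.0000 cont=0.1422 V=0.1422[hold]; j=2 S=144.7583 intr=0.0000 cont=0.0000 V=0.0000[hold]; j=3 S=183.4780 intr=0.0000 cont=0.0000 V=0.0000[hold]  S*(3)=-
k=2: j=0 S=101.4456 intr=0.0000 cont=2.3615 V=2.3615[hold]; j=1 S=128.5800 intr=0.0000 cont=0.0644 V=0.0644[hold]; j=2 S=162.9723 intr=0.0000 cont=0.0000 V=0.0000[hold]  S*(2)=-
k=1: j=0 S=114.2098 intr=0.0000 cont=1.1044 V=1.1044[hold]; j=1 S=144.7583 intr=0.0000 cont=0.0292 V=0.0292[hold]  S*(1)=-
k=0: j=0 S=128.5800 intr=0.0000 cont=0.5160 V=0.5160[hold]  S*(0)=-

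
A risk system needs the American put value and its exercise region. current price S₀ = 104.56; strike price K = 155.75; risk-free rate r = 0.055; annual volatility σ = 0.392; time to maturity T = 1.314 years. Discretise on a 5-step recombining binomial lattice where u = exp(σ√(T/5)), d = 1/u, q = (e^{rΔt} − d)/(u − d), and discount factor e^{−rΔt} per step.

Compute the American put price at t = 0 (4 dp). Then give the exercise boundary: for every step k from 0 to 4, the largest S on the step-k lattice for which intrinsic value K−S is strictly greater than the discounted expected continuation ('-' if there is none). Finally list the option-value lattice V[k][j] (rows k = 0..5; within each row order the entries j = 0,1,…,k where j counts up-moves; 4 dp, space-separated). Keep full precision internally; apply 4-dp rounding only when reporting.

price = 52.6117
boundary = - 85.5248 69.9549 85.5248 104.5600
tree:
52.6117
70.2252 35.5532
85.7951 51.2518 20.0096
98.5304 70.2252 32.7138 7.1682
108.9473 85.7951 51.1900 14.1464 0.0000
117.4678 98.5304 70.2252 27.9181 0.0000 0.0000

params: Δt=0.26280 u=1.22257 d=0.81795 q=0.48591 e^(-rΔt)=0.98565
t_5 payoffs: 117.4678 98.5304 70.2252 27.9181 0.0000 0.0000
t_4: node(4,0) S=46.8027 payoff=108.9473 vs cont=106.7123 → 108.9473 [stop]  node(4,1) S=69.9549 payoff=85.7951 vs cont=83.5601 → 85.7951 [stop]  node(4,2) S=104.5600 payoff=51.1900 vs cont=48.9550 → 51.1900 [stop]  node(4,3) S=156.2834 payoff=0.0000 vs cont=14.1464 → 14.1464 [wait]  node(4,4) S=233.5932 payoff=0.0000 vs cont=0.0000 → 0.0000 [wait]  ⇒ S*(4)=104.5600
t_3: node(3,0) S=57.2196 payoff=98.5304 vs cont=96.2954 → 98.5304 [stop]  node(3,1) S=85.5248 payoff=70.2252 vs cont=67.9902 → 70.2252 [stop]  node(3,2) S=127.8319 payoff=27.9181 vs cont=32.7138 → 32.7138 [wait]  node(3,3) S=191.0673 payoff=0.0000 vs cont=7.1682 → 7.1682 [wait]  ⇒ S*(3)=85.5248
t_2: node(2,0) S=69.9549 payoff=85.7951 vs cont=83.5601 → 85.7951 [stop]  node(2,1) S=104.5600 payoff=51.1900 vs cont=51.2518 → 51.2518 [wait]  node(2,2) S=156.2834 payoff=0.0000 vs cont=20.0096 → 20.0096 [wait]  ⇒ S*(2)=69.9549
t_1: node(1,0) S=85.5248 payoff=70.2252 vs cont=68.0198 → 70.2252 [stop]  node(1,1) S=127.8319 payoff=27.9181 vs cont=35.5532 → 35.5532 [wait]  ⇒ S*(1)=85.5248
t_0: node(0,0) S=104.5600 payoff=51.1900 vs cont=52.6117 → 52.6117 [wait]  ⇒ S*(0)=-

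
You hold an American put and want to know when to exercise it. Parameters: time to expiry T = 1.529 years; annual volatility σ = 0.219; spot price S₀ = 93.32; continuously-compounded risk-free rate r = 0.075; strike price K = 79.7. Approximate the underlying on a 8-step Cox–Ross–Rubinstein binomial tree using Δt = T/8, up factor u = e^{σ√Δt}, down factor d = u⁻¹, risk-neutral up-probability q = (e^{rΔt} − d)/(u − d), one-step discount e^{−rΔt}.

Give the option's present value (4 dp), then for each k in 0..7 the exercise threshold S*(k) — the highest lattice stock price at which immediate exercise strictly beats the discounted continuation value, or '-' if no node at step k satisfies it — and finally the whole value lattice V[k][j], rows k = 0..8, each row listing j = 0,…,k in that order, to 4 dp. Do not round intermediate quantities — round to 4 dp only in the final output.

price = 2.1271
boundary = - - - - 63.6288 57.8194 63.6288 70.0219
tree:
2.1271
3.6852 0.9149
6.2212 1.7183 0.2852
10.1832 3.1602 0.5900 0.0447
16.0712 5.6590 1.2098 0.1011 0.0000
21.8806 9.7790 2.4547 0.2286 0.0000 0.0000
27.1596 16.0712 4.9153 0.5169 0.0000 0.0000 0.0000
31.9566 21.8806 9.6781 1.1687 0.0000 0.0000 0.0000 0.0000
36.3157 27.1596 16.0712 2.6426 0.0000 0.0000 0.0000 0.0000 0.0000

Δt=0.19112  u=1.10048  d=0.90870  q=0.55137  discount=0.98577
step 8 (expiry): payoffs max(K−S,0) = 36.3157 27.1596 16.0712 2.6426 0.0000 0.0000 0.0000 0.0000 0.0000
step 7: (k=7,j=0): S=47.7434, (K−S)⁺=31.9566, hold=30.8223 ⇒ V=31.9566 exercise | (k=7,j=1): S=57.8194, (K−S)⁺=21.8806, hold=20.7463 ⇒ V=21.8806 exercise | (k=7,j=2): S=70.0219, (K−S)⁺=9.6781, hold=8.5438 ⇒ V=9.6781 exercise | (k=7,j=3): S=84.7997, (K−S)⁺=0.0000, hold=1.1687 ⇒ V=1.1687 continue | (k=7,j=4): S=102.6963, (K−S)⁺=0.0000, hold=0.0000 ⇒ V=0.0000 continue | (k=7,j=5): S=124.3700, (K−S)⁺=0.0000, hold=0.0000 ⇒ V=0.0000 continue | (k=7,j=6): S=150.6177, (K−S)⁺=0.0000, hold=0.0000 ⇒ V=0.0000 continue | (k=7,j=7): S=182.4049, (K−S)⁺=0.0000, hold=0.0000 ⇒ V=0.0000 continue  boundary S*=70.0219
step 6: (k=6,j=0): S=52.5404, (K−S)⁺=27.1596, hold=26.0253 ⇒ V=27.1596 exercise | (k=6,j=1): S=63.6288, (K−S)⁺=16.0712, hold=14.9369 ⇒ V=16.0712 exercise | (k=6,j=2): S=77.0574, (K−S)⁺=2.6426, hold=4.9153 ⇒ V=4.9153 continue | (k=6,j=3): S=93.3200, (K−S)⁺=0.0000, hold=0.5169 ⇒ V=0.5169 continue | (k=6,j=4): S=113.0148, (K−S)⁺=0.0000, hold=0.0000 ⇒ V=0.0000 continue | (k=6,j=5): S=136.8661, (K−S)⁺=0.0000, hold=0.0000 ⇒ V=0.0000 continue | (k=6,j=6): S=165.7510, (K−S)⁺=0.0000, hold=0.0000 ⇒ V=0.0000 continue  boundary S*=63.6288
step 5: (k=5,j=0): S=57.8194, (K−S)⁺=21.8806, hold=20.7463 ⇒ V=21.8806 exercise | (k=5,j=1): S=70.0219, (K−S)⁺=9.6781, hold=9.7790 ⇒ V=9.7790 continue | (k=5,j=2): S=84.7997, (K−S)⁺=0.0000, hold=2.4547 ⇒ V=2.4547 continue | (k=5,j=3): S=102.6963, (K−S)⁺=0.0000, hold=0.2286 ⇒ V=0.2286 continue | (k=5,j=4): S=124.3700, (K−S)⁺=0.0000, hold=0.0000 ⇒ V=0.0000 continue | (k=5,j=5): S=150.6177, (K−S)⁺=0.0000, hold=0.0000 ⇒ V=0.0000 continue  boundary S*=57.8194
step 4: (k=4,j=0): S=63.6288, (K−S)⁺=16.0712, hold=14.9918 ⇒ V=16.0712 exercise | (k=4,j=1): S=77.0574, (K−S)⁺=2.6426, hold=5.6590 ⇒ V=5.6590 continue | (k=4,j=2): S=93.3200, (K−S)⁺=0.0000, hold=1.2098 ⇒ V=1.2098 continue | (k=4,j=3): S=113.0148, (K−S)⁺=0.0000, hold=0.1011 ⇒ V=0.1011 continue | (k=4,j=4): S=136.8661, (K−S)⁺=0.0000, hold=0.0000 ⇒ V=0.0000 continue  boundary S*=63.6288
step 3: (k=3,j=0): S=70.0219, (K−S)⁺=9.6781, hold=10.1832 ⇒ V=10.1832 continue | (k=3,j=1): S=84.7997, (K−S)⁺=0.0000, hold=3.1602 ⇒ V=3.1602 continue | (k=3,j=2): S=102.6963, (K−S)⁺=0.0000, hold=0.5900 ⇒ V=0.5900 continue | (k=3,j=3): S=124.3700, (K−S)⁺=0.0000, hold=0.0447 ⇒ V=0.0447 continue  boundary S*=-
step 2: (k=2,j=0): S=77.0574, (K−S)⁺=2.6426, hold=6.2212 ⇒ V=6.2212 continue | (k=2,j=1): S=93.3200, (K−S)⁺=0.0000, hold=1.7183 ⇒ V=1.7183 continue | (k=2,j=2): S=113.0148, (K−S)⁺=0.0000, hold=0.2852 ⇒ V=0.2852 continue  boundary S*=-
step 1: (k=1,j=0): S=84.7997, (K−S)⁺=0.0000, hold=3.6852 ⇒ V=3.6852 continue | (k=1,j=1): S=102.6963, (K−S)⁺=0.0000, hold=0.9149 ⇒ V=0.9149 continue  boundary S*=-
step 0: (k=0,j=0): S=93.3200, (K−S)⁺=0.0000, hold=2.1271 ⇒ V=2.1271 continue  boundary S*=-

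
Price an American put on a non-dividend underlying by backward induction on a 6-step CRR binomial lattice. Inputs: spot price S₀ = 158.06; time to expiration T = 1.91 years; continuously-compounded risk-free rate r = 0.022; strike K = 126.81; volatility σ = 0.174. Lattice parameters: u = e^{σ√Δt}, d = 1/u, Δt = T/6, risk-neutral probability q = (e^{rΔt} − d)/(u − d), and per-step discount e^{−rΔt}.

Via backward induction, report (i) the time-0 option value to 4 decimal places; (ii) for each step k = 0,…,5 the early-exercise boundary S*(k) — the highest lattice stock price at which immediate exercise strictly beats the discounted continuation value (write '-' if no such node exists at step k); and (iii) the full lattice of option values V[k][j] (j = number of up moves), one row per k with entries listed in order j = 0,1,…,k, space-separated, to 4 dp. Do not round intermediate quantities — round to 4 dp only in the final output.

price = 2.2131
boundary = - - - - 106.7281 96.7482
tree:
2.2131
3.9938 0.5410
7.0626 1.1146 0.0000
12.1490 2.2964 0.0000 0.0000
20.0819 4.7311 0.0000 0.0000 0.0000
30.0618 9.7473 0.0000 0.0000 0.0000 0.0000
39.1085 20.0819 0.0000 0.0000 0.0000 0.0000 0.0000

params: Δt=0.31833 u=1.10315 d=0.90649 q=0.51121 e^(-rΔt)=0.99302
t_6 payoffs: 39.1085 20.0819 0.0000 0.0000 0.0000 0.0000 0.0000
t_5: node(5,0) S=96.7482 payoff=30.0618 vs cont=29.1768 → 30.0618 [stop]  node(5,1) S=117.7374 payoff=9.0726 vs cont=9.7473 → 9.7473 [wait]  node(5,2) S=143.2802 payoff=0.0000 vs cont=0.0000 → 0.0000 [wait]  node(5,3) S=174.3644 payoff=0.0000 vs cont=0.0000 → 0.0000 [wait]  node(5,4) S=212.1922 payoff=0.0000 vs cont=0.0000 → 0.0000 [wait]  node(5,5) S=258.2267 payoff=0.0000 vs cont=0.0000 → 0.0000 [wait]  ⇒ S*(5)=96.7482
t_4: node(4,0) S=106.7281 payoff=20.0819 vs cont=19.5394 → 20.0819 [stop]  node(4,1) S=129.8824 payoff=0.0000 vs cont=4.7311 → 4.7311 [wait]  node(4,2) S=158.0600 payoff=0.0000 vs cont=0.0000 → 0.0000 [wait]  node(4,3) S=192.3506 payoff=0.0000 vs cont=0.0000 → 0.0000 [wait]  node(4,4) S=234.0805 payoff=0.0000 vs cont=0.0000 → 0.0000 [wait]  ⇒ S*(4)=106.7281
t_3: node(3,0) S=117.7374 payoff=9.0726 vs cont=12.1490 → 12.1490 [wait]  node(3,1) S=143.2802 payoff=0.0000 vs cont=2.2964 → 2.2964 [wait]  node(3,2) S=174.3644 payoff=0.0000 vs cont=0.0000 → 0.0000 [wait]  node(3,3) S=212.1922 payoff=0.0000 vs cont=0.0000 → 0.0000 [wait]  ⇒ S*(3)=-
t_2: node(2,0) S=129.8824 payoff=0.0000 vs cont=7.0626 → 7.0626 [wait]  node(2,1) S=158.0600 payoff=0.0000 vs cont=1.1146 → 1.1146 [wait]  node(2,2) S=192.3506 payoff=0.0000 vs cont=0.0000 → 0.0000 [wait]  ⇒ S*(2)=-
t_1: node(1,0) S=143.2802 payoff=0.0000 vs cont=3.9938 → 3.9938 [wait]  node(1,1) S=174.3644 payoff=0.0000 vs cont=0.5410 → 0.5410 [wait]  ⇒ S*(1)=-
t_0: node(0,0) S=158.0600 payoff=0.0000 vs cont=2.2131 → 2.2131 [wait]  ⇒ S*(0)=-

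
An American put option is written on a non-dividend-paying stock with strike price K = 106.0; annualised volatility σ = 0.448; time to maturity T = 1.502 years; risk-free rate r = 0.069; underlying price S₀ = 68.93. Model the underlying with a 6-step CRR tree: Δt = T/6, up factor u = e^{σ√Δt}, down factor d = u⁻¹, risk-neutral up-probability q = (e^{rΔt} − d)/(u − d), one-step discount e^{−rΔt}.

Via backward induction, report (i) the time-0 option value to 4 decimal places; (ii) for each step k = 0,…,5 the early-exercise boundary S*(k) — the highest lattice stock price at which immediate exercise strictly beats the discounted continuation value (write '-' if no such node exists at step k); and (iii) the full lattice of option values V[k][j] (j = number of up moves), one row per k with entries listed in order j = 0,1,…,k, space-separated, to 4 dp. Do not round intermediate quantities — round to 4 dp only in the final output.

params: Δt=0.25033 u=1.25126 d=0.79920 q=0.48274 e^(-rΔt)=0.98288
t_6 payoffs: 88.0391 77.8796 61.9734 37.0700 0.0000 0.0000 0.0000
t_5: node(5,0) S=22.4737 payoff=83.5263 vs cont=81.7111 → 83.5263 [stop]  node(5,1) S=35.1858 payoff=70.8142 vs cont=68.9989 → 70.8142 [stop]  node(5,2) S=55.0886 payoff=50.9114 vs cont=49.0962 → 50.9114 [stop]  node(5,3) S=86.2492 payoff=19.7508 vs cont=18.8466 → 19.7508 [stop]  node(5,4) S=135.0357 payoff=0.0000 vs cont=0.0000 → 0.0000 [wait]  node(5,5) S=211.4181 payoff=0.0000 vs cont=0.0000 → 0.0000 [wait]  ⇒ S*(5)=86.2492
t_4: node(4,0) S=28.1204 payoff=77.8796 vs cont=76.0644 → 77.8796 [stop]  node(4,1) S=44.0266 payoff=61.9734 vs cont=60.1582 → 61.9734 [stop]  node(4,2) S=68.9300 payoff=37.0700 vs cont=35.2548 → 37.0700 [stop]  node(4,3) S=107.9200 payoff=0.0000 vs cont=10.0414 → 10.0414 [wait]  node(4,4) S=168.9645 payoff=0.0000 vs cont=0.0000 → 0.0000 [wait]  ⇒ S*(4)=68.9300
t_3: node(3,0) S=35.1858 payoff=70.8142 vs cont=68.9989 → 70.8142 [stop]  node(3,1) S=55.0886 payoff=50.9114 vs cont=49.0962 → 50.9114 [stop]  node(3,2) S=86.2492 payoff=19.7508 vs cont=23.6109 → 23.6109 [wait]  node(3,3) S=135.0357 payoff=0.0000 vs cont=5.1051 → 5.1051 [wait]  ⇒ S*(3)=55.0886
t_2: node(2,0) S=44.0266 payoff=61.9734 vs cont=60.1582 → 61.9734 [stop]  node(2,1) S=68.9300 payoff=37.0700 vs cont=37.0863 → 37.0863 [wait]  node(2,2) S=107.9200 payoff=0.0000 vs cont=14.4261 → 14.4261 [wait]  ⇒ S*(2)=44.0266
t_1: node(1,0) S=55.0886 payoff=50.9114 vs cont=49.1039 → 50.9114 [stop]  node(1,1) S=86.2492 payoff=19.7508 vs cont=25.6996 → 25.6996 [wait]  ⇒ S*(1)=55.0886
t_0: node(0,0) S=68.9300 payoff=37.0700 vs cont=38.0773 → 38.0773 [wait]  ⇒ S*(0)=-

price = 38.0773
boundary = - 55.0886 44.0266 55.0886 68.9300 86.2492
tree:
38.0773
50.9114 25.6996
61.9734 37.0863 14.4261
70.8142 50.9114 23.6109 5.1051
77.8796 61.9734 37.0700 10.0414 0.0000
83.5263 70.8142 50.9114 19.7508 0.0000 0.0000
88.0391 77.8796 61.9734 37.0700 0.0000 0.0000 0.0000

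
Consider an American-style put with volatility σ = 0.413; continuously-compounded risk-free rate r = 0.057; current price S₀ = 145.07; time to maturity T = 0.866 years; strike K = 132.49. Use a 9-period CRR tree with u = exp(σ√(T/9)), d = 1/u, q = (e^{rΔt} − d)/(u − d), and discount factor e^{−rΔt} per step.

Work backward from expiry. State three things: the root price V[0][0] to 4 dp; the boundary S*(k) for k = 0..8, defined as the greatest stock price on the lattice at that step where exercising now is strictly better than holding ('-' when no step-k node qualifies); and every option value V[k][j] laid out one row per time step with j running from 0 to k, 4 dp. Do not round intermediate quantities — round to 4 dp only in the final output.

price = 13.1136
boundary = - - - - 86.9011 76.4517 86.9011 98.7787 112.2798
tree:
13.1136
18.7352 7.3964
26.0411 11.3239 3.3822
35.0742 16.9101 5.6235 1.0819
45.5889 24.4992 9.1831 1.9733 0.1642
56.0383 34.1977 14.6567 3.5761 0.3234 0.0000
65.2312 45.5889 22.6984 6.4320 0.6368 0.0000 0.0000
73.3187 56.0383 33.7113 11.4646 1.2541 0.0000 0.0000 0.0000
80.4337 65.2312 45.5889 20.2102 2.4698 0.0000 0.0000 0.0000 0.0000
86.6932 73.3187 56.0383 33.7113 4.8639 0.0000 0.0000 0.0000 0.0000 0.0000

Δt=0.09622, u=1.13668, d=0.87976, q=0.48942, disc=e^(-rΔt)=0.99453
k=9 terminal: V=max(K-S,0) → 86.6932 73.3187 56.0383 33.7113 4.8639 0.0000 0.0000 0.0000 0.0000 0.0000
k=8: j=0 S=52.0563 intr=80.4337 cont=79.7091 V=80.4337[EX]; j=1 S=67.2588 intr=65.2312 cont=64.5065 V=65.2312[EX]; j=2 S=86.9011 intr=45.5889 cont=44.8642 V=45.5889[EX]; j=3 S=112.2798 intr=20.2102 cont=19.4856 V=20.2102[EX]; j=4 S=145.0700 intr=0.0000 cont=2.4698 V=2.4698[hold]; j=5 S=187.4363 intr=0.0000 cont=0.0000 V=0.0000[hold]; j=6 S=242.1753 intr=0.0000 cont=0.0000 V=0.0000[hold]; j=7 S=312.9003 intr=0.0000 cont=0.0000 V=0.0000[hold]; j=8 S=404.2799 intr=0.0000 cont=0.0000 V=0.0000[hold]  S*(8)=112.2798
k=7: j=0 S=59.1713 intr=73.3187 cont=72.5940 V=73.3187[EX]; j=1 S=76.4517 intr=56.0383 cont=55.3136 V=56.0383[EX]; j=2 S=98.7787 intr=33.7113 cont=32.9866 V=33.7113[EX]; j=3 S=127.6261 intr=4.8639 cont=11.4646 V=11.4646[hold]; j=4 S=164.8981 intr=0.0000 cont=1.2541 V=1.2541[hold]; j=5 S=213.0550 intr=0.0000 cont=0.0000 V=0.0000[hold]; j=6 S=275.2758 intr=0.0000 cont=0.0000 V=0.0000[hold]; j=7 S=355.6674 intr=0.0000 cont=0.0000 V=0.0000[hold]  S*(7)=98.7787
k=6: j=0 S=67.2588 intr=65.2312 cont=64.5065 V=65.2312[EX]; j=1 S=86.9011 intr=45.5889 cont=44.8642 V=45.5889[EX]; j=2 S=112.2798 intr=20.2102 cont=22.6984 V=22.6984[hold]; j=3 S=145.0700 intr=0.0000 cont=6.4320 V=6.4320[hold]; j=4 S=187.4363 intr=0.0000 cont=0.6368 V=0.6368[hold]; j=5 S=242.1753 intr=0.0000 cont=0.0000 V=0.0000[hold]; j=6 S=312.9003 intr=0.0000 cont=0.0000 V=0.0000[hold]  S*(6)=86.9011
k=5: j=0 S=76.4517 intr=56.0383 cont=55.3136 V=56.0383[EX]; j=1 S=98.7787 intr=33.7113 cont=34.1977 V=34.1977[hold]; j=2 S=127.6261 intr=4.8639 cont=14.6567 V=14.6567[hold]; j=3 S=164.8981 intr=0.0000 cont=3.5761 V=3.5761[hold]; j=4 S=213.0550 intr=0.0000 cont=0.3234 V=0.3234[hold]; j=5 S=275.2758 intr=0.0000 cont=0.0000 V=0.0000[hold]  S*(5)=76.4517
k=4: j=0 S=86.9011 intr=45.5889 cont=45.1010 V=45.5889[EX]; j=1 S=112.2798 intr=20.2102 cont=24.4992 V=24.4992[hold]; j=2 S=145.0700 intr=0.0000 cont=9.1831 V=9.1831[hold]; j=3 S=187.4363 intr=0.0000 cont=1.9733 V=1.9733[hold]; j=4 S=242.1753 intr=0.0000 cont=0.1642 V=0.1642[hold]  S*(4)=86.9011
k=3: j=0 S=98.7787 intr=33.7113 cont=35.0742 V=35.0742[hold]; j=1 S=127.6261 intr=4.8639 cont=16.9101 V=16.9101[hold]; j=2 S=164.8981 intr=0.0000 cont=5.6235 V=5.6235[hold]; j=3 S=213.0550 intr=0.0000 cont=1.0819 V=1.0819[hold]  S*(3)=-
k=2: j=0 S=112.2798 intr=20.2102 cont=26.0411 V=26.0411[hold]; j=1 S=145.0700 intr=0.0000 cont=11.3239 V=11.3239[hold]; j=2 S=187.4363 intr=0.0000 cont=3.3822 V=3.3822[hold]  S*(2)=-
k=1: j=0 S=127.6261 intr=4.8639 cont=18.7352 V=18.7352[hold]; j=1 S=164.8981 intr=0.0000 cont=7.3964 V=7.3964[hold]  S*(1)=-
k=0: j=0 S=145.0700 intr=0.0000 cont=13.1136 V=13.1136[hold]  S*(0)=-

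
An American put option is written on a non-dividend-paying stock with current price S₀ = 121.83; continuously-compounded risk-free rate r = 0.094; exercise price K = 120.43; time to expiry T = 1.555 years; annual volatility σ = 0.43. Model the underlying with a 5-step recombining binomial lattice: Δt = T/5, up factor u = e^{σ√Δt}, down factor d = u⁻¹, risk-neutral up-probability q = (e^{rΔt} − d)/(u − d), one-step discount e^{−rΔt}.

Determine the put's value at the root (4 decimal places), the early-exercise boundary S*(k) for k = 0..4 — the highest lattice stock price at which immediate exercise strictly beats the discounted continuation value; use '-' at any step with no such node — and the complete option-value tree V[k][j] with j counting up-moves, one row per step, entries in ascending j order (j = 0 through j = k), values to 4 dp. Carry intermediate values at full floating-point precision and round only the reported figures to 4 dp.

Δt=0.31100  u=1.27099  d=0.78679  q=0.50160  discount=0.97119
step 5 (expiry): payoffs max(K−S,0) = 83.6987 61.0933 24.5759 0.0000 0.0000 0.0000
step 4: (k=4,j=0): S=46.6852, (K−S)⁺=73.7448, hold=70.2751 ⇒ V=73.7448 exercise | (k=4,j=1): S=75.4166, (K−S)⁺=45.0134, hold=41.5437 ⇒ V=45.0134 exercise | (k=4,j=2): S=121.8300, (K−S)⁺=0.0000, hold=11.8957 ⇒ V=11.8957 continue | (k=4,j=3): S=196.8075, (K−S)⁺=0.0000, hold=0.0000 ⇒ V=0.0000 continue | (k=4,j=4): S=317.9282, (K−S)⁺=0.0000, hold=0.0000 ⇒ V=0.0000 continue  boundary S*=75.4166
step 3: (k=3,j=0): S=59.3367, (K−S)⁺=61.0933, hold=57.6236 ⇒ V=61.0933 exercise | (k=3,j=1): S=95.8541, (K−S)⁺=24.5759, hold=27.5833 ⇒ V=27.5833 continue | (k=3,j=2): S=154.8453, (K−S)⁺=0.0000, hold=5.7580 ⇒ V=5.7580 continue | (k=3,j=3): S=250.1412, (K−S)⁺=0.0000, hold=0.0000 ⇒ V=0.0000 continue  boundary S*=59.3367
step 2: (k=2,j=0): S=75.4166, (K−S)⁺=45.0134, hold=43.0087 ⇒ V=45.0134 exercise | (k=2,j=1): S=121.8300, (K−S)⁺=0.0000, hold=16.1564 ⇒ V=16.1564 continue | (k=2,j=2): S=196.8075, (K−S)⁺=0.0000, hold=2.7871 ⇒ V=2.7871 continue  boundary S*=75.4166
step 1: (k=1,j=0): S=95.8541, (K−S)⁺=24.5759, hold=29.6588 ⇒ V=29.6588 continue | (k=1,j=1): S=154.8453, (K−S)⁺=0.0000, hold=9.1781 ⇒ V=9.1781 continue  boundary S*=-
step 0: (k=0,j=0): S=121.8300, (K−S)⁺=0.0000, hold=18.8271 ⇒ V=18.8271 continue  boundary S*=-

price = 18.8271
boundary = - - 75.4166 59.3367 75.4166
tree:
18.8271
29.6588 9.1781
45.0134 16.1564 2.7871
61.0933 27.5833 5.7580 0.0000
73.7448 45.0134 11.8957 0.0000 0.0000
83.6987 61.0933 24.5759 0.0000 0.0000 0.0000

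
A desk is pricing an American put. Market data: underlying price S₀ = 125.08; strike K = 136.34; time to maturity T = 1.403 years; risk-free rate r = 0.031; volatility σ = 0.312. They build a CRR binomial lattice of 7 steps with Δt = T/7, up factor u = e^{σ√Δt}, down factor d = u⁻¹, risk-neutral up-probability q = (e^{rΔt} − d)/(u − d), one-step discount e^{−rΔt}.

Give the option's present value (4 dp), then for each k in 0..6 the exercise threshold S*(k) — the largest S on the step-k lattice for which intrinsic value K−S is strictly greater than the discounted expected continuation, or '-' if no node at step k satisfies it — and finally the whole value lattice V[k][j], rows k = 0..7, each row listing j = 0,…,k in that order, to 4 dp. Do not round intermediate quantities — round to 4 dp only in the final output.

params: Δt=0.20043 u=1.14991 d=0.86964 q=0.48737 e^(-rΔt)=0.99381
t_7 payoffs: 89.2908 74.1277 54.0777 27.5659 0.0000 0.0000 0.0000 0.0000
t_6: node(6,0) S=54.1021 payoff=82.2379 vs cont=81.3934 → 82.2379 [stop]  node(6,1) S=71.5383 payoff=64.8017 vs cont=63.9572 → 64.8017 [stop]  node(6,2) S=94.5939 payoff=41.7461 vs cont=40.9016 → 41.7461 [stop]  node(6,3) S=125.0800 payoff=11.2600 vs cont=14.0434 → 14.0434 [wait]  node(6,4) S=165.3912 payoff=0.0000 vs cont=0.0000 → 0.0000 [wait]  node(6,5) S=218.6941 payoff=0.0000 vs cont=0.0000 → 0.0000 [wait]  node(6,6) S=289.1755 payoff=0.0000 vs cont=0.0000 → 0.0000 [wait]  ⇒ S*(6)=94.5939
t_5: node(5,0) S=62.2123 payoff=74.1277 vs cont=73.2832 → 74.1277 [stop]  node(5,1) S=82.2623 payoff=54.0777 vs cont=53.2332 → 54.0777 [stop]  node(5,2) S=108.7741 payoff=27.5659 vs cont=28.0696 → 28.0696 [wait]  node(5,3) S=143.8302 payoff=0.0000 vs cont=7.1544 → 7.1544 [wait]  node(5,4) S=190.1843 payoff=0.0000 vs cont=0.0000 → 0.0000 [wait]  node(5,5) S=251.4776 payoff=0.0000 vs cont=0.0000 → 0.0000 [wait]  ⇒ S*(5)=82.2623
t_4: node(4,0) S=71.5383 payoff=64.8017 vs cont=63.9572 → 64.8017 [stop]  node(4,1) S=94.5939 payoff=41.7461 vs cont=41.1455 → 41.7461 [stop]  node(4,2) S=125.0800 payoff=11.2600 vs cont=17.7653 → 17.7653 [wait]  node(4,3) S=165.3912 payoff=0.0000 vs cont=3.6448 → 3.6448 [wait]  node(4,4) S=218.6941 payoff=0.0000 vs cont=0.0000 → 0.0000 [wait]  ⇒ S*(4)=94.5939
t_3: node(3,0) S=82.2623 payoff=54.0777 vs cont=53.2332 → 54.0777 [stop]  node(3,1) S=108.7741 payoff=27.5659 vs cont=29.8723 → 29.8723 [wait]  node(3,2) S=143.8302 payoff=0.0000 vs cont=10.8159 → 10.8159 [wait]  node(3,3) S=190.1843 payoff=0.0000 vs cont=1.8569 → 1.8569 [wait]  ⇒ S*(3)=82.2623
t_2: node(2,0) S=94.5939 payoff=41.7461 vs cont=42.0187 → 42.0187 [wait]  node(2,1) S=125.0800 payoff=11.2600 vs cont=20.4572 → 20.4572 [wait]  node(2,2) S=165.3912 payoff=0.0000 vs cont=6.4096 → 6.4096 [wait]  ⇒ S*(2)=-
t_1: node(1,0) S=108.7741 payoff=27.5659 vs cont=31.3150 → 31.3150 [wait]  node(1,1) S=143.8302 payoff=0.0000 vs cont=13.5264 → 13.5264 [wait]  ⇒ S*(1)=-
t_0: node(0,0) S=125.0800 payoff=11.2600 vs cont=22.5050 → 22.5050 [wait]  ⇒ S*(0)=-

price = 22.5050
boundary = - - - 82.2623 94.5939 82.2623 94.5939
tree:
22.5050
31.3150 13.5264
42.0187 20.4572 6.4096
54.0777 29.8723 10.8159 1.8569
64.8017 41.7461 17.7653 3.6448 0.0000
74.1277 54.0777 28.0696 7.1544 0.0000 0.0000
82.2379 64.8017 41.7461 14.0434 0.0000 0.0000 0.0000
89.2908 74.1277 54.0777 27.5659 0.0000 0.0000 0.0000 0.0000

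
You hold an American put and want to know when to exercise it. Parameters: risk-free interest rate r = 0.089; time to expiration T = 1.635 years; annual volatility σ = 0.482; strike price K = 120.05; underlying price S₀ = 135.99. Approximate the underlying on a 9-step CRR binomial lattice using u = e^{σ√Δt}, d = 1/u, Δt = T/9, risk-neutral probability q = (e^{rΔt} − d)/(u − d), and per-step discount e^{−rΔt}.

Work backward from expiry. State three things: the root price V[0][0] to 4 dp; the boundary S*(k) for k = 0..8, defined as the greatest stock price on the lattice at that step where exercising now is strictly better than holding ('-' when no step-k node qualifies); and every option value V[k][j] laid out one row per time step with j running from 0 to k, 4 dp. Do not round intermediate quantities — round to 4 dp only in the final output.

price = 17.4109
boundary = - - - 73.4248 59.7890 73.4248 59.7890 73.4248 90.1704
tree:
17.4109
24.8794 10.1630
34.5926 15.5279 4.8783
46.6252 23.1339 8.0730 1.6922
60.2610 33.4421 13.1003 3.0726 0.3017
71.3645 46.6252 20.7390 5.5300 0.5990 0.0000
80.4059 60.2610 31.7901 9.8467 1.1895 0.0000 0.0000
87.7682 71.3645 46.6252 17.3001 2.3622 0.0000 0.0000 0.0000
93.7633 80.4059 60.2610 29.8796 4.6908 0.0000 0.0000 0.0000 0.0000
98.6450 87.7682 71.3645 46.6252 9.3148 0.0000 0.0000 0.0000 0.0000 0.0000

Δt=0.18167, u=1.22807, d=0.81429, q=0.48821, disc=e^(-rΔt)=0.98396
k=9 terminal: V=max(K-S,0) → 98.6450 87.7682 71.3645 46.6252 9.3148 0.0000 0.0000 0.0000 0.0000 0.0000
k=8: j=0 S=26.2867 intr=93.7633 cont=91.8379 V=93.7633[EX]; j=1 S=39.6441 intr=80.4059 cont=78.4805 V=80.4059[EX]; j=2 S=59.7890 intr=60.2610 cont=58.3356 V=60.2610[EX]; j=3 S=90.1704 intr=29.8796 cont=27.9542 V=29.8796[EX]; j=4 S=135.9900 intr=0.0000 cont=4.6908 V=4.6908[hold]; j=5 S=205.0925 intr=0.0000 cont=0.0000 V=0.0000[hold]; j=6 S=309.3090 intr=0.0000 cont=0.0000 V=0.0000[hold]; j=7 S=466.4824 intr=0.0000 cont=0.0000 V=0.0000[hold]; j=8 S=703.5226 intr=0.0000 cont=0.0000 V=0.0000[hold]  S*(8)=90.1704
k=7: j=0 S=32.2818 intr=87.7682 cont=85.8428 V=87.7682[EX]; j=1 S=48.6855 intr=71.3645 cont=69.4391 V=71.3645[EX]; j=2 S=73.4248 intr=46.6252 cont=44.6998 V=46.6252[EX]; j=3 S=110.7352 intr=9.3148 cont=17.3001 V=17.3001[hold]; j=4 S=167.0046 intr=0.0000 cont=2.3622 V=2.3622[hold]; j=5 S=251.8669 intr=0.0000 cont=0.0000 V=0.0000[hold]; j=6 S=379.8516 intr=0.0000 cont=0.0000 V=0.0000[hold]; j=7 S=572.8708 intr=0.0000 cont=0.0000 V=0.0000[hold]  S*(7)=73.4248
k=6: j=0 S=39.6441 intr=80.4059 cont=78.4805 V=80.4059[EX]; j=1 S=59.7890 intr=60.2610 cont=58.3356 V=60.2610[EX]; j=2 S=90.1704 intr=29.8796 cont=31.7901 V=31.7901[hold]; j=3 S=135.9900 intr=0.0000 cont=9.8467 V=9.8467[hold]; j=4 S=205.0925 intr=0.0000 cont=1.1895 V=1.1895[hold]; j=5 S=309.3090 intr=0.0000 cont=0.0000 V=0.0000[hold]; j=6 S=466.4824 intr=0.0000 cont=0.0000 V=0.0000[hold]  S*(6)=59.7890
k=5: j=0 S=48.6855 intr=71.3645 cont=69.4391 V=71.3645[EX]; j=1 S=73.4248 intr=46.6252 cont=45.6176 V=46.6252[EX]; j=2 S=110.7352 intr=9.3148 cont=20.7390 V=20.7390[hold]; j=3 S=167.0046 intr=0.0000 cont=5.5300 V=5.5300[hold]; j=4 S=251.8669 intr=0.0000 cont=0.5990 V=0.5990[hold]; j=5 S=379.8516 intr=0.0000 cont=0.0000 V=0.0000[hold]  S*(5)=73.4248
k=4: j=0 S=59.7890 intr=60.2610 cont=58.3356 V=60.2610[EX]; j=1 S=90.1704 intr=29.8796 cont=33.4421 V=33.4421[hold]; j=2 S=135.9900 intr=0.0000 cont=13.1003 V=13.1003[hold]; j=3 S=205.0925 intr=0.0000 cont=3.0726 V=3.0726[hold]; j=4 S=309.3090 intr=0.0000 cont=0.3017 V=0.3017[hold]  S*(4)=59.7890
k=3: j=0 S=73.4248 intr=46.6252 cont=46.4112 V=46.6252[EX]; j=1 S=110.7352 intr=9.3148 cont=23.1339 V=23.1339[hold]; j=2 S=167.0046 intr=0.0000 cont=8.0730 V=8.0730[hold]; j=3 S=251.8669 intr=0.0000 cont=1.6922 V=1.6922[hold]  S*(3)=73.4248
k=2: j=0 S=90.1704 intr=29.8796 cont=34.5926 V=34.5926[hold]; j=1 S=135.9900 intr=0.0000 cont=15.5279 V=15.5279[hold]; j=2 S=205.0925 intr=0.0000 cont=4.8783 V=4.8783[hold]  S*(2)=-
k=1: j=0 S=110.7352 intr=9.3148 cont=24.8794 V=24.8794[hold]; j=1 S=167.0046 intr=0.0000 cont=10.1630 V=10.1630[hold]  S*(1)=-
k=0: j=0 S=135.9900 intr=0.0000 cont=17.4109 V=17.4109[hold]  S*(0)=-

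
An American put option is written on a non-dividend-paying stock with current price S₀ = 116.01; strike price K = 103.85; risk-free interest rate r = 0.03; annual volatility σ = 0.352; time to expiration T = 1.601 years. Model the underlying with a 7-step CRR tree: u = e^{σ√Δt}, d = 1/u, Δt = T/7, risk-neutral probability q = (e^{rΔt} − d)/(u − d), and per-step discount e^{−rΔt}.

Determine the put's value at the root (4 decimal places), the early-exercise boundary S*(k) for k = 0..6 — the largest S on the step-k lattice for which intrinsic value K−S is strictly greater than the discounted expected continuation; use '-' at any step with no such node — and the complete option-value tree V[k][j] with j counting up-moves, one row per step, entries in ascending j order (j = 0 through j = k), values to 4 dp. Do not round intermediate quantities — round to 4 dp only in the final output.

price = 12.1644
boundary = - - - - 59.1640 70.0111 82.8469
tree:
12.1644
17.7415 6.2580
25.1096 9.9623 2.3088
34.2581 15.4950 4.0726 0.4188
44.6860 23.3801 7.1197 0.8084 0.0000
53.8525 33.8389 12.3120 1.5604 0.0000 0.0000
61.5988 44.6860 21.0031 3.0120 0.0000 0.0000 0.0000
68.1450 53.8525 33.8389 5.8139 0.0000 0.0000 0.0000 0.0000

Δt=0.22871  u=1.18334  d=0.84507  q=0.47837  discount=0.99316
step 7 (expiry): payoffs max(K−S,0) = 68.1450 53.8525 33.8389 5.8139 0.0000 0.0000 0.0000 0.0000
step 6: (k=6,j=0): S=42.2512, (K−S)⁺=61.5988, hold=60.8887 ⇒ V=61.5988 exercise | (k=6,j=1): S=59.1640, (K−S)⁺=44.6860, hold=43.9759 ⇒ V=44.6860 exercise | (k=6,j=2): S=82.8469, (K−S)⁺=21.0031, hold=20.2929 ⇒ V=21.0031 exercise | (k=6,j=3): S=116.0100, (K−S)⁺=0.0000, hold=3.0120 ⇒ V=3.0120 continue | (k=6,j=4): S=162.4480, (K−S)⁺=0.0000, hold=0.0000 ⇒ V=0.0000 continue | (k=6,j=5): S=227.4748, (K−S)⁺=0.0000, hold=0.0000 ⇒ V=0.0000 continue | (k=6,j=6): S=318.5314, (K−S)⁺=0.0000, hold=0.0000 ⇒ V=0.0000 continue  boundary S*=82.8469
step 5: (k=5,j=0): S=49.9975, (K−S)⁺=53.8525, hold=53.1424 ⇒ V=53.8525 exercise | (k=5,j=1): S=70.0111, (K−S)⁺=33.8389, hold=33.1288 ⇒ V=33.8389 exercise | (k=5,j=2): S=98.0361, (K−S)⁺=5.8139, hold=12.3120 ⇒ V=12.3120 continue | (k=5,j=3): S=137.2792, (K−S)⁺=0.0000, hold=1.5604 ⇒ V=1.5604 continue | (k=5,j=4): S=192.2312, (K−S)⁺=0.0000, hold=0.0000 ⇒ V=0.0000 continue | (k=5,j=5): S=269.1800, (K−S)⁺=0.0000, hold=0.0000 ⇒ V=0.0000 continue  boundary S*=70.0111
step 4: (k=4,j=0): S=59.1640, (K−S)⁺=44.6860, hold=43.9759 ⇒ V=44.6860 exercise | (k=4,j=1): S=82.8469, (K−S)⁺=21.0031, hold=23.3801 ⇒ V=23.3801 continue | (k=4,j=2): S=116.0100, (K−S)⁺=0.0000, hold=7.1197 ⇒ V=7.1197 continue | (k=4,j=3): S=162.4480, (K−S)⁺=0.0000, hold=0.8084 ⇒ V=0.8084 continue | (k=4,j=4): S=227.4748, (K−S)⁺=0.0000, hold=0.0000 ⇒ V=0.0000 continue  boundary S*=59.1640
step 3: (k=3,j=0): S=70.0111, (K−S)⁺=33.8389, hold=34.2581 ⇒ V=34.2581 continue | (k=3,j=1): S=98.0361, (K−S)⁺=5.8139, hold=15.4950 ⇒ V=15.4950 continue | (k=3,j=2): S=137.2792, (K−S)⁺=0.0000, hold=4.0726 ⇒ V=4.0726 continue | (k=3,j=3): S=192.2312, (K−S)⁺=0.0000, hold=0.4188 ⇒ V=0.4188 continue  boundary S*=-
step 2: (k=2,j=0): S=82.8469, (K−S)⁺=21.0031, hold=25.1096 ⇒ V=25.1096 continue | (k=2,j=1): S=116.0100, (K−S)⁺=0.0000, hold=9.9623 ⇒ V=9.9623 continue | (k=2,j=2): S=162.4480, (K−S)⁺=0.0000, hold=2.3088 ⇒ V=2.3088 continue  boundary S*=-
step 1: (k=1,j=0): S=98.0361, (K−S)⁺=5.8139, hold=17.7415 ⇒ V=17.7415 continue | (k=1,j=1): S=137.2792, (K−S)⁺=0.0000, hold=6.2580 ⇒ V=6.2580 continue  boundary S*=-
step 0: (k=0,j=0): S=116.0100, (K−S)⁺=0.0000, hold=12.1644 ⇒ V=12.1644 continue  boundary S*=-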